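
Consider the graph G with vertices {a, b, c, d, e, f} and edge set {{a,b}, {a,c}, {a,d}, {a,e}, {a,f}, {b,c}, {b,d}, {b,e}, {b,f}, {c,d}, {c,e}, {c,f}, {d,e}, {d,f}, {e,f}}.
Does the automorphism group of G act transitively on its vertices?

Every vertex has degree 5, so G is the complete graph K_6. Any permutation of the 6 vertices preserves K_6, so Aut(K_6) = S_6 of order 6! = 720. Under this action every vertex can be carried to every other, so G is vertex-transitive.

Yes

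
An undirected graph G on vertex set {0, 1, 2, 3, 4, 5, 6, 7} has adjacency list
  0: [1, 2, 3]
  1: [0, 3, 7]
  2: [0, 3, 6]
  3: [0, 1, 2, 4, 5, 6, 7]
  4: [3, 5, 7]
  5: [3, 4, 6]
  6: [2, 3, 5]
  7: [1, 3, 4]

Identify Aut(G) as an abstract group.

the dihedral group of order 14

Vertex 3 is the unique vertex of degree 7; the remaining 7 vertices each have degree 3 and induce a cycle, so G is the wheel on 8 vertices with hub 3. With the hub fixed, the remaining symmetry is that of the rim cycle C_7, giving the dihedral group D_7.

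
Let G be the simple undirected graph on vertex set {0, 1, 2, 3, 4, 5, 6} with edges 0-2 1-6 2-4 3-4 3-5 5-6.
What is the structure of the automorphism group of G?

C_2

The degree sequence is [1, 1, 2, 2, 2, 2, 2]; the two degree-1 vertices 0 and 1 are the ends of a path, so G = P_7. A path has exactly one nontrivial symmetry — reversal — giving Aut(G) of order 2.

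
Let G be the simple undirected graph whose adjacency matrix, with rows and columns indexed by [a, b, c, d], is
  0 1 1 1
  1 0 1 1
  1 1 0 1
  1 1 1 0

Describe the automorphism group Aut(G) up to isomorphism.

S_4

Every vertex has degree 3, so G is the complete graph K_4. Any permutation of the 4 vertices preserves K_4, so Aut(K_4) = S_4 of order 4! = 24.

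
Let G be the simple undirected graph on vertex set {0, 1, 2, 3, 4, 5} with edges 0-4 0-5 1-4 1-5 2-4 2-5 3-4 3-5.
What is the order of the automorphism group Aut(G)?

48

The vertices split by degree into {4, 5} (degree 4) and {0, 1, 2, 3} (degree 2); every edge runs between the two parts, so G is the complete bipartite graph K_{2,4}. The parts have unequal sizes, so no automorphism swaps them; each part is permuted independently, giving S_2 × S_4 of order 2!·4! = 48.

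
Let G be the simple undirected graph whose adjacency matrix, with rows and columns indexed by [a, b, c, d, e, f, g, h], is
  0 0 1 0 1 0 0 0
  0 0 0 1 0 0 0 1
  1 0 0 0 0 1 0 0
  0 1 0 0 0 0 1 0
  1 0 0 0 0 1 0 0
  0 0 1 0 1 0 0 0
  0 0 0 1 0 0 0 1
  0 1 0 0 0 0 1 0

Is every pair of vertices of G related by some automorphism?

Yes

G has two connected components, {a, c, e, f} and {b, d, g, h}; each is 2-regular, so G = C_4 ⊔ C_4. Aut of a disjoint union of two copies of C_4 is the wreath product D_4 ≀ Z_2, of order 2·8² = 128. Under this action every vertex can be carried to every other, so G is vertex-transitive.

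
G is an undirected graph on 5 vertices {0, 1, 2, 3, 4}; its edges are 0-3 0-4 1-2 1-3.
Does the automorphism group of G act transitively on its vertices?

Automorphisms preserve degree, but G has vertices of degree 1 and vertices of degree 2; no automorphism maps one to the other, so G is not vertex-transitive.

No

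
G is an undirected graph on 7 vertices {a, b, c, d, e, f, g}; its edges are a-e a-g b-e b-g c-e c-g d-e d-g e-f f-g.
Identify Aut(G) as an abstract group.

S_2 × S_5

The vertices split by degree into {e, g} (degree 5) and {a, b, c, d, f} (degree 2); every edge runs between the two parts, so G is the complete bipartite graph K_{2,5}. The parts have unequal sizes, so no automorphism swaps them; each part is permuted independently, giving S_2 × S_5 of order 2!·5! = 240.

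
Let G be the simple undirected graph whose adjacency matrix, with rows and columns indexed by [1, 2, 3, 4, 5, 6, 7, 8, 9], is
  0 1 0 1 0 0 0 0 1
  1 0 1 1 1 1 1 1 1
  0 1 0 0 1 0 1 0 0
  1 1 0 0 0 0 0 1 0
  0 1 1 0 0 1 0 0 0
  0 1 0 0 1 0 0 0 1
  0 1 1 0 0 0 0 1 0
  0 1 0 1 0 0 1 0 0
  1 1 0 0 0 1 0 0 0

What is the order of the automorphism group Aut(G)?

Vertex 2 is the unique vertex of degree 8; the remaining 8 vertices each have degree 3 and induce a cycle, so G is the wheel on 9 vertices with hub 2. Every automorphism fixes the hub and acts on the rim 8-cycle, so Aut(G) ≅ Aut(C_8) = D_8 of order 16.

16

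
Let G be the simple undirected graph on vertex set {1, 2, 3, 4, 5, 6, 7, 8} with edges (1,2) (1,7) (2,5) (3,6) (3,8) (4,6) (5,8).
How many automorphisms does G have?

2

The degree sequence is [2, 2, 2, 1, 2, 2, 1, 2]; the two degree-1 vertices 4 and 7 are the ends of a path, so G = P_8. The only nontrivial automorphism of a path is the end-to-end reflection, so Aut(G) ≅ Z_2.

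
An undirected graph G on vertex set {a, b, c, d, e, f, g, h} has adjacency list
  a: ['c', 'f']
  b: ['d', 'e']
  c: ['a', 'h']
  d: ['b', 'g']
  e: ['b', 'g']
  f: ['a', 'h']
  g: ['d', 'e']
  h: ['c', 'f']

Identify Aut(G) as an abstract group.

(D_4 × D_4) ⋊ Z_2

G has two connected components, {b, d, e, g} and {a, c, f, h}; each is 2-regular, so G = C_4 ⊔ C_4. Aut of a disjoint union of two copies of C_4 is the wreath product D_4 ≀ Z_2, of order 2·8² = 128.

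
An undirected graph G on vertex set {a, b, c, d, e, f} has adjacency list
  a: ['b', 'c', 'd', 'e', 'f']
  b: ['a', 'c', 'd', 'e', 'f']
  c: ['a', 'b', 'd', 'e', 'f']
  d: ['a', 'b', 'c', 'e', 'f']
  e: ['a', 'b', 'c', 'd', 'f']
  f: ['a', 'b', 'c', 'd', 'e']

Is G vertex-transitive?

Yes

All 6 vertices are pairwise adjacent: G = K_6. Any permutation of the 6 vertices preserves K_6, so Aut(K_6) = S_6 of order 6! = 720. This group acts transitively on the 6 vertices.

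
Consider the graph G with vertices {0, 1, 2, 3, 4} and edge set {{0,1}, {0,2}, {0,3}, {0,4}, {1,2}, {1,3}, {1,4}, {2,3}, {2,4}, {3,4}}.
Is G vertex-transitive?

Yes

Every vertex has degree 4, so G is the complete graph K_5. Any permutation of the 5 vertices preserves K_5, so Aut(K_5) = S_5 of order 5! = 120. Under this action every vertex can be carried to every other, so G is vertex-transitive.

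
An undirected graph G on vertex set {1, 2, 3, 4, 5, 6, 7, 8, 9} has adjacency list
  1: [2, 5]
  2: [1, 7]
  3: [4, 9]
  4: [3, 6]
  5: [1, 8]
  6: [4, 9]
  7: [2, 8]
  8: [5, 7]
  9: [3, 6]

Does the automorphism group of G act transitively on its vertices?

No

G has two connected components, {1, 2, 5, 7, 8} and {3, 4, 6, 9}; each is 2-regular, so G = C_5 ⊔ C_4. The orbit of 1 under Aut(G) is {1, 2, 5, 7, 8}, which does not contain 3, so G is not vertex-transitive.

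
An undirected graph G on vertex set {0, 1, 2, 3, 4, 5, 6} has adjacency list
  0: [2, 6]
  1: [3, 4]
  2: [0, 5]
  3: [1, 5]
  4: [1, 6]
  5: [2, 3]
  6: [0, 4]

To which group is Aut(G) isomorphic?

G is 2-regular and connected on 7 vertices, i.e. the cycle C_7. The automorphisms of the 7-cycle are exactly the symmetries of a regular 7-gon: the dihedral group D_7, |D_7| = 14.

D_7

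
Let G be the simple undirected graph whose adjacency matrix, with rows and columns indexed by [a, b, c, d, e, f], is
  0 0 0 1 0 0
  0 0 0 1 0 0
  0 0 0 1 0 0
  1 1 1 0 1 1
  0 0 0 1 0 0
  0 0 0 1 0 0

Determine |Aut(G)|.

Vertex d has degree 5 and every other vertex has degree 1, so G is the star K_{1,5} with centre d. Any automorphism fixes the centre and permutes the 5 leaves freely, so Aut(G) ≅ S_5 of order 5! = 120.

120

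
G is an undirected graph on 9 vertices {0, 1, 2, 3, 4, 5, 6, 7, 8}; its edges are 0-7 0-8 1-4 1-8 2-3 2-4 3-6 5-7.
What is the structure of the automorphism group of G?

The degree sequence is [2, 2, 2, 2, 2, 1, 1, 2, 2]; the two degree-1 vertices 5 and 6 are the ends of a path, so G = P_9. A path has exactly one nontrivial symmetry — reversal — giving Aut(G) of order 2.

the cyclic group of order 2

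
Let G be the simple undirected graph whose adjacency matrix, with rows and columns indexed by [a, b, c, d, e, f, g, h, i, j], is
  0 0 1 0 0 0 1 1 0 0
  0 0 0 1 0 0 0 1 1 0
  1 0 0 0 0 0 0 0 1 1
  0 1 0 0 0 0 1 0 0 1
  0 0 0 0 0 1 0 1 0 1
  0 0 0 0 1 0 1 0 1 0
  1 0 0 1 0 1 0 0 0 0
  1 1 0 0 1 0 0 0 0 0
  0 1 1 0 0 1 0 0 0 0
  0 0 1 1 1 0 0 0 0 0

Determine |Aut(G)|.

G is 3-regular on 10 vertices with no triangles and no 4-cycles (girth 5): this is the Petersen graph. It is a classical fact that the Petersen graph has automorphism group S_5 (order 120), arising from its description as the Kneser graph K(5,2).

120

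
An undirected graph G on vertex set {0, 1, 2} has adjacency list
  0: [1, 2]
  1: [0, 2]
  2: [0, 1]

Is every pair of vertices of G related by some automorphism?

All 3 vertices are pairwise adjacent: G = K_3. Any permutation of the 3 vertices preserves K_3, so Aut(K_3) = S_3 of order 3! = 6. Under this action every vertex can be carried to every other, so G is vertex-transitive.

Yes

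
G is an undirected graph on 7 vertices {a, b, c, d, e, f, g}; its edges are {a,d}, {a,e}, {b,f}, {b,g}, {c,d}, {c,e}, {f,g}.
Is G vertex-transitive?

No

G has two connected components, {a, c, d, e} and {b, f, g}; each is 2-regular, so G = C_4 ⊔ C_3. The orbit of a under Aut(G) is {a, c, d, e}, which does not contain b, so G is not vertex-transitive.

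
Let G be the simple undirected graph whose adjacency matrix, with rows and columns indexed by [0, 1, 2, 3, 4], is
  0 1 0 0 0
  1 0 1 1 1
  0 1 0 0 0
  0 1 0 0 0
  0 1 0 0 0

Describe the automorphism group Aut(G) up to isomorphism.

the symmetric group on 4 letters

Vertex 1 has degree 4 and every other vertex has degree 1, so G is the star K_{1,4} with centre 1. The 4 leaves are pairwise interchangeable while the centre is fixed, giving Aut(G) = S_4.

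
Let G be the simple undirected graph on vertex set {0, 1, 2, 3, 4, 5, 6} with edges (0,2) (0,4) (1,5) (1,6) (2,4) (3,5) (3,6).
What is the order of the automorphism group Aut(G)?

G has two connected components, {1, 3, 5, 6} and {0, 2, 4}; each is 2-regular, so G = C_4 ⊔ C_3. The components are non-isomorphic (different sizes), so Aut(G) = Aut(C_3) × Aut(C_4) = D_3 × D_4 of order 6·8 = 48.

48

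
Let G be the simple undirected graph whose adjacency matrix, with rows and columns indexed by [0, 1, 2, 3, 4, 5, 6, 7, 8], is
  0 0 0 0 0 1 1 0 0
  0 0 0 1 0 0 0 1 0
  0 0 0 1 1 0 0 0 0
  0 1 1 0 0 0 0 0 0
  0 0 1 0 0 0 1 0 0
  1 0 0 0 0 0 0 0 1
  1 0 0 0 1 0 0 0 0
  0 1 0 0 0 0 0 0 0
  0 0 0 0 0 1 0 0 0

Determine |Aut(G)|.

2

The degree sequence is [2, 2, 2, 2, 2, 2, 2, 1, 1]; the two degree-1 vertices 7 and 8 are the ends of a path, so G = P_9. A path has exactly one nontrivial symmetry — reversal — giving Aut(G) of order 2.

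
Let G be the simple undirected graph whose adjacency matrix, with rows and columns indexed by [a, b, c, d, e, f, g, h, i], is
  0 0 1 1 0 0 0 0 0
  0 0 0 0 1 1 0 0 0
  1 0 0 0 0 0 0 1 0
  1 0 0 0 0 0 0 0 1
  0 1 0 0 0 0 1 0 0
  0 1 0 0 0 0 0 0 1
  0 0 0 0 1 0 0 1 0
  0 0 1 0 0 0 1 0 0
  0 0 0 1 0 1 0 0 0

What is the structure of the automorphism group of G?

Every vertex has degree 2 and the graph is connected, so G is the 9-cycle C_9. The automorphisms of the 9-cycle are exactly the symmetries of a regular 9-gon: the dihedral group D_9, |D_9| = 18.

the dihedral group of order 18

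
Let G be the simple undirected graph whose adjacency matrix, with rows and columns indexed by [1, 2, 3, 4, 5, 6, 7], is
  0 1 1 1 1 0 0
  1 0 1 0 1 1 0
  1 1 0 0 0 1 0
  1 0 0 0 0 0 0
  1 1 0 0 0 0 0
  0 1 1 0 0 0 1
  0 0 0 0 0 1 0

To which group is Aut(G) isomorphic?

Degrees alone do not determine every vertex (e.g. 1 and 2 both have degree 4), but their neighbour-degree multisets differ: N(1) has degrees [1, 2, 3, 4] while N(2) has degrees [2, 3, 3, 4]. Repeating this refinement separates all vertices, so the only automorphism is the identity.

{e}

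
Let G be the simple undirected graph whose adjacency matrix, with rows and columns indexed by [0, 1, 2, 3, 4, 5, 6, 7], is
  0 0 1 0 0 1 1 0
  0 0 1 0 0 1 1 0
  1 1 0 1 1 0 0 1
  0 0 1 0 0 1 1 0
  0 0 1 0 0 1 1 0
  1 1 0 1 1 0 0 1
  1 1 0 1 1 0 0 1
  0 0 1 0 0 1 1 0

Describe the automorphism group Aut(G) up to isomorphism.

S_5 × S_3

The vertices split by degree into {2, 5, 6} (degree 5) and {0, 1, 3, 4, 7} (degree 3); every edge runs between the two parts, so G is the complete bipartite graph K_{3,5}. Automorphisms preserve the bipartition setwise (since the parts differ in size) and act as S_5 × S_3 within it; |Aut| = 720.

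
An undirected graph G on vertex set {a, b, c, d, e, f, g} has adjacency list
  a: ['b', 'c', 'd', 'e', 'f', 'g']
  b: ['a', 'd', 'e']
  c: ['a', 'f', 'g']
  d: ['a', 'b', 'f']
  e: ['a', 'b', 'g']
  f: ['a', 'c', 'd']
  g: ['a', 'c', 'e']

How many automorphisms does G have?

Vertex a is the unique vertex of degree 6; the remaining 6 vertices each have degree 3 and induce a cycle, so G is the wheel on 7 vertices with hub a. Every automorphism fixes the hub and acts on the rim 6-cycle, so Aut(G) ≅ Aut(C_6) = D_6 of order 12.

12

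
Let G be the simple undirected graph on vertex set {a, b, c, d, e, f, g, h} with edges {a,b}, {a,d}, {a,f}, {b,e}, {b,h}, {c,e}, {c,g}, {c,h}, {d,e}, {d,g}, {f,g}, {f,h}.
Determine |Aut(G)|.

48

G is 3-regular and bipartite on 2^3 = 8 vertices with girth 4; it is the hypercube graph Q_3. Aut(Q_3) consists of the signed permutations of the 3 coordinate axes: 3! permutations times 2^3 sign flips, so |Aut| = 2^3·3! = 48.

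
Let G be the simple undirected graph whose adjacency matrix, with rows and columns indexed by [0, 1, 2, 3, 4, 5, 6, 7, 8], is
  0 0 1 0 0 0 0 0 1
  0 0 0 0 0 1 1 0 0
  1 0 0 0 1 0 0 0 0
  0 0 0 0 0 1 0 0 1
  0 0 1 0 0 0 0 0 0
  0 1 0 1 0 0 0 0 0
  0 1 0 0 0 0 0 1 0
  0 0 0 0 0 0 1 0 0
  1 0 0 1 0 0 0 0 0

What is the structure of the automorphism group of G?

The degree sequence is [2, 2, 2, 2, 1, 2, 2, 1, 2]; the two degree-1 vertices 4 and 7 are the ends of a path, so G = P_9. The only nontrivial automorphism of a path is the end-to-end reflection, so Aut(G) ≅ Z_2.

Z_2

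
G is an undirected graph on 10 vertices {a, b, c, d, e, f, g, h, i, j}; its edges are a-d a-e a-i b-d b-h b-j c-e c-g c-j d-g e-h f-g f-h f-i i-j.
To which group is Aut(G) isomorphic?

G is 3-regular on 10 vertices with no triangles and no 4-cycles (girth 5): this is the Petersen graph. It is a classical fact that the Petersen graph has automorphism group S_5 (order 120), arising from its description as the Kneser graph K(5,2).

the symmetric group S_5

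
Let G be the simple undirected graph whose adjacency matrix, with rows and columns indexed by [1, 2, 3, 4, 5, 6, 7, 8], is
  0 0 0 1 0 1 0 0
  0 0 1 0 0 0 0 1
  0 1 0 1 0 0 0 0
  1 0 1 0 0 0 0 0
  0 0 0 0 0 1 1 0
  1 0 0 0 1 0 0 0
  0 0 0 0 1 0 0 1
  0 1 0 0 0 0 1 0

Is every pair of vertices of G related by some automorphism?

Every vertex has degree 2 and the graph is connected, so G is the 8-cycle C_8. C_8 has 8 rotations and 8 reflections, so Aut(C_8) ≅ D_8 of order 16. This group acts transitively on the 8 vertices.

Yes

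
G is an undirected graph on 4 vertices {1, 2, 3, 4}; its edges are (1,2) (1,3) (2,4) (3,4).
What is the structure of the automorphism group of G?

the dihedral group of order 8

G is 2-regular and bipartite on 2^2 = 4 vertices with girth 4; it is the hypercube graph Q_2. Aut(Q_2) consists of the signed permutations of the 2 coordinate axes: 2! permutations times 2^2 sign flips, so |Aut| = 2^2·2! = 8.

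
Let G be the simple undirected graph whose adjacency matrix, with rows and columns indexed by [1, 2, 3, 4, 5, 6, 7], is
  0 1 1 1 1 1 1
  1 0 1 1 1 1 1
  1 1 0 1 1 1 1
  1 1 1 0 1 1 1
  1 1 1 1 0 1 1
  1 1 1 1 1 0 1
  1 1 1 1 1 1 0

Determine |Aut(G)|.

Every vertex has degree 6, so G is the complete graph K_7. Any permutation of the 7 vertices preserves K_7, so Aut(K_7) = S_7 of order 7! = 5040.

5040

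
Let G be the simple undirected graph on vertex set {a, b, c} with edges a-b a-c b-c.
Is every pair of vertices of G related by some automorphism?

Every vertex has degree 2, so G is the complete graph K_3. Every bijection on the vertex set is an automorphism of K_3; hence Aut(K_3) ≅ S_3, order 6. This group acts transitively on the 3 vertices.

Yes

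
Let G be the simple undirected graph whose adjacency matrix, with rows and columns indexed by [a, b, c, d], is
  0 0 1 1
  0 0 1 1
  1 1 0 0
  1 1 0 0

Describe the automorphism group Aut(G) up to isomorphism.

D_4

G is 2-regular and connected on 4 vertices, i.e. the cycle C_4. C_4 has 4 rotations and 4 reflections, so Aut(C_4) ≅ D_4 of order 8.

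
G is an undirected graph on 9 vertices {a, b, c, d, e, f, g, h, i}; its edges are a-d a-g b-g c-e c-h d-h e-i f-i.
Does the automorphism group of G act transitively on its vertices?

Automorphisms preserve degree, but G has vertices of degree 1 and vertices of degree 2; no automorphism maps one to the other, so G is not vertex-transitive.

No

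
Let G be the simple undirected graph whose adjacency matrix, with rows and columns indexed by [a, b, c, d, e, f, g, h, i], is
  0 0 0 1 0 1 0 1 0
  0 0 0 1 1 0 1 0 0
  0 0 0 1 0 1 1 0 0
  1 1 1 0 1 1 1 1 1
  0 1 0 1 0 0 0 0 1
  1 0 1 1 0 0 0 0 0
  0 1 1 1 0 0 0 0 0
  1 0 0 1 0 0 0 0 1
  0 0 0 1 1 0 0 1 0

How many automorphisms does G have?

16

Vertex d is the unique vertex of degree 8; the remaining 8 vertices each have degree 3 and induce a cycle, so G is the wheel on 9 vertices with hub d. Every automorphism fixes the hub and acts on the rim 8-cycle, so Aut(G) ≅ Aut(C_8) = D_8 of order 16.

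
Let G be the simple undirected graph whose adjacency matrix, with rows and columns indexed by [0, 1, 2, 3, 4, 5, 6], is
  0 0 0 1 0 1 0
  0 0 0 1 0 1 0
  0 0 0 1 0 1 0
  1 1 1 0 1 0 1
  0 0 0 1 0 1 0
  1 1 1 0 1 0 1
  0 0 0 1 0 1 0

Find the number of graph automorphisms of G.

The vertices split by degree into {3, 5} (degree 5) and {0, 1, 2, 4, 6} (degree 2); every edge runs between the two parts, so G is the complete bipartite graph K_{2,5}. Automorphisms preserve the bipartition setwise (since the parts differ in size) and act as S_5 × S_2 within it; |Aut| = 240.

240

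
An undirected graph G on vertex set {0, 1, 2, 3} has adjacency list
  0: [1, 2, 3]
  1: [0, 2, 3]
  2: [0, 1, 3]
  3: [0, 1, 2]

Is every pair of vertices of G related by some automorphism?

Yes

Every vertex has degree 3, so G is the complete graph K_4. Any permutation of the 4 vertices preserves K_4, so Aut(K_4) = S_4 of order 4! = 24. This group acts transitively on the 4 vertices.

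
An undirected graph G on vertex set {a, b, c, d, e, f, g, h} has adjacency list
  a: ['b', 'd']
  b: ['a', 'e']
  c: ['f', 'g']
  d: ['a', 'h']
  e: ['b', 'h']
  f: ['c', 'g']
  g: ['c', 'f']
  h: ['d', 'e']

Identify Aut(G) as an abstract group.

D_3 × D_5

G has two connected components, {a, b, d, e, h} and {c, f, g}; each is 2-regular, so G = C_5 ⊔ C_3. The components are non-isomorphic (different sizes), so Aut(G) = Aut(C_3) × Aut(C_5) = D_3 × D_5 of order 6·10 = 60.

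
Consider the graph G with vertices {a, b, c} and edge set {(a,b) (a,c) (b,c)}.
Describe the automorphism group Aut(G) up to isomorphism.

the symmetric group on 3 letters

All 3 vertices are pairwise adjacent: G = K_3. Every bijection on the vertex set is an automorphism of K_3; hence Aut(K_3) ≅ S_3, order 6.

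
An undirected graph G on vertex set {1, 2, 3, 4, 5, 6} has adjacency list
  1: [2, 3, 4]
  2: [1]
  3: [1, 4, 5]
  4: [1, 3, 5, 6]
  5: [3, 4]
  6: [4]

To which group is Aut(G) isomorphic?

Degrees alone do not determine every vertex (e.g. 1 and 3 both have degree 3), but their neighbour-degree multisets differ: N(1) has degrees [1, 3, 4] while N(3) has degrees [2, 3, 4]. Repeating this refinement separates all vertices, so the only automorphism is the identity.

the trivial group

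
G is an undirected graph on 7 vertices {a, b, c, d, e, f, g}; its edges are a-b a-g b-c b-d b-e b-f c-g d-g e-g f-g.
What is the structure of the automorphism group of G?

The vertices split by degree into {b, g} (degree 5) and {a, c, d, e, f} (degree 2); every edge runs between the two parts, so G is the complete bipartite graph K_{2,5}. Automorphisms preserve the bipartition setwise (since the parts differ in size) and act as S_5 × S_2 within it; |Aut| = 240.

S_5 × S_2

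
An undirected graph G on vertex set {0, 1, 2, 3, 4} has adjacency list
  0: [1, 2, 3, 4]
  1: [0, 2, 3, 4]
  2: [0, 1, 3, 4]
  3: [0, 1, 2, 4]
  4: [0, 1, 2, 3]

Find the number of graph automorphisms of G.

All 5 vertices are pairwise adjacent: G = K_5. Every bijection on the vertex set is an automorphism of K_5; hence Aut(K_5) ≅ S_5, order 120.

120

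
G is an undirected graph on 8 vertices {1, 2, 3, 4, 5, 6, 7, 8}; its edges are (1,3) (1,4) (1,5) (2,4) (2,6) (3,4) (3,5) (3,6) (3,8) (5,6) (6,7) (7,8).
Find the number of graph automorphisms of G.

1

Degrees alone do not determine every vertex (e.g. 1 and 4 both have degree 3), but their neighbour-degree multisets differ: N(1) has degrees [3, 3, 5] while N(4) has degrees [2, 3, 5]. Repeating this refinement separates all vertices, so the only automorphism is the identity.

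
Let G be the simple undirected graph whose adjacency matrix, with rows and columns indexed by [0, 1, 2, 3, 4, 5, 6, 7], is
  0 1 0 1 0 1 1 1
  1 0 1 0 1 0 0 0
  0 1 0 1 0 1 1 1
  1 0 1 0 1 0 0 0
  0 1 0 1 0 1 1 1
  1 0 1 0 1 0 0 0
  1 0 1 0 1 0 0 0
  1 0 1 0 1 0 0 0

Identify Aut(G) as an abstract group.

S_5 × S_3

The vertices split by degree into {0, 2, 4} (degree 5) and {1, 3, 5, 6, 7} (degree 3); every edge runs between the two parts, so G is the complete bipartite graph K_{3,5}. The parts have unequal sizes, so no automorphism swaps them; each part is permuted independently, giving S_5 × S_3 of order 5!·3! = 720.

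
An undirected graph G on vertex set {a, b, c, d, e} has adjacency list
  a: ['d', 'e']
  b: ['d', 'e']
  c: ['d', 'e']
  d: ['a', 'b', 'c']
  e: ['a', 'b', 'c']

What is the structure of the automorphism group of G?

S_3 × S_2

The vertices split by degree into {d, e} (degree 3) and {a, b, c} (degree 2); every edge runs between the two parts, so G is the complete bipartite graph K_{2,3}. Automorphisms preserve the bipartition setwise (since the parts differ in size) and act as S_3 × S_2 within it; |Aut| = 12.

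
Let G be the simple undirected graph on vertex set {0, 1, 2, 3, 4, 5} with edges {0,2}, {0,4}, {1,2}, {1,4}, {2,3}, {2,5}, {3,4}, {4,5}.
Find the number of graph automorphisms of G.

The vertices split by degree into {2, 4} (degree 4) and {0, 1, 3, 5} (degree 2); every edge runs between the two parts, so G is the complete bipartite graph K_{2,4}. Automorphisms preserve the bipartition setwise (since the parts differ in size) and act as S_2 × S_4 within it; |Aut| = 48.

48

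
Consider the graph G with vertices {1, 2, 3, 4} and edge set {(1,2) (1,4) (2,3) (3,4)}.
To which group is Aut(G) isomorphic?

Every vertex has degree 2 and the graph is connected, so G is the 4-cycle C_4. C_4 has 4 rotations and 4 reflections, so Aut(C_4) ≅ D_4 of order 8.

the dihedral group of order 8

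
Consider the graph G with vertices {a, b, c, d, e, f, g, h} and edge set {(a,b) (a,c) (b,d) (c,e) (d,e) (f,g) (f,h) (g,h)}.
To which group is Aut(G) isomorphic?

D_3 × D_5

G has two connected components, {a, b, c, d, e} and {f, g, h}; each is 2-regular, so G = C_5 ⊔ C_3. No automorphism exchanges components of different sizes, hence Aut(G) is the direct product D_3 × D_5, order 60.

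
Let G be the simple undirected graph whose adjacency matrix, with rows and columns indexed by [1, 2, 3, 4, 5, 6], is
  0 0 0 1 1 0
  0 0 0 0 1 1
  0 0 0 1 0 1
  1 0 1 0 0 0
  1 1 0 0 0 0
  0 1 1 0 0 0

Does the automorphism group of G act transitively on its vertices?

Yes

Every vertex has degree 2 and the graph is connected, so G is the 6-cycle C_6. C_6 has 6 rotations and 6 reflections, so Aut(C_6) ≅ D_6 of order 12. Under this action every vertex can be carried to every other, so G is vertex-transitive.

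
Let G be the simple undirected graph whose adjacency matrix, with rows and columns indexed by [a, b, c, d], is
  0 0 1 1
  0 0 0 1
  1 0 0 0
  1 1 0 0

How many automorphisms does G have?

The degree sequence is [2, 1, 1, 2]; the two degree-1 vertices b and c are the ends of a path, so G = P_4. A path has exactly one nontrivial symmetry — reversal — giving Aut(G) of order 2.

2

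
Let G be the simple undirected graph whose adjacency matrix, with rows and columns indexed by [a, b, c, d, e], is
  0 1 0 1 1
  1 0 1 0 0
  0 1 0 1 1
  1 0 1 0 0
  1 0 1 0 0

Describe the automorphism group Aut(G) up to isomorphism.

S_2 × S_3

The vertices split by degree into {a, c} (degree 3) and {b, d, e} (degree 2); every edge runs between the two parts, so G is the complete bipartite graph K_{2,3}. The parts have unequal sizes, so no automorphism swaps them; each part is permuted independently, giving S_2 × S_3 of order 2!·3! = 12.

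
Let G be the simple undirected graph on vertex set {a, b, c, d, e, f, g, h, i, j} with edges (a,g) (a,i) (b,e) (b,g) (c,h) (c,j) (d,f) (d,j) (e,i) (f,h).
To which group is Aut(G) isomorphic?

G has two connected components, {a, b, e, g, i} and {c, d, f, h, j}; each is 2-regular, so G = C_5 ⊔ C_5. Aut of a disjoint union of two copies of C_5 is the wreath product D_5 ≀ Z_2, of order 2·10² = 200.

(D_5 × D_5) ⋊ Z_2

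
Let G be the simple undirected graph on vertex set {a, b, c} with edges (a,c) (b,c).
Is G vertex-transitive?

No

Vertex c is the only vertex of degree 2, so every automorphism fixes it; G is not vertex-transitive.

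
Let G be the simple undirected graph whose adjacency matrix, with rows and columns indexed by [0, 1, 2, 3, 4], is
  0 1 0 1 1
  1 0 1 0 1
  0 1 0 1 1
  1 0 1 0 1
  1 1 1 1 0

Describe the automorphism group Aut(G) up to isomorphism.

D_4

Vertex 4 is the unique vertex of degree 4; the remaining 4 vertices each have degree 3 and induce a cycle, so G is the wheel on 5 vertices with hub 4. With the hub fixed, the remaining symmetry is that of the rim cycle C_4, giving the dihedral group D_4.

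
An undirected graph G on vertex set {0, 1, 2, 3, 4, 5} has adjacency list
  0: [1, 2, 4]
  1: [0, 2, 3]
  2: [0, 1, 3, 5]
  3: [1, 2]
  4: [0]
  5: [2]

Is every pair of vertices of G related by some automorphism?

No

Vertex 2 is the only vertex of degree 4, so every automorphism fixes it; G is not vertex-transitive.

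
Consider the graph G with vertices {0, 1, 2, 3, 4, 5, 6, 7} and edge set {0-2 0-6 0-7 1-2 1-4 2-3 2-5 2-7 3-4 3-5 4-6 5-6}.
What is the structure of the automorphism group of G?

The degree sequence is [3, 2, 5, 3, 3, 3, 3, 2]. Checking the degree-preserving permutations of the vertex set shows that none except the identity preserves every edge, so Aut(G) is trivial.

1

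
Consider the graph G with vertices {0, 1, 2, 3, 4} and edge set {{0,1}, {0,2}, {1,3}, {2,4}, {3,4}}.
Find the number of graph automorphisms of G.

10

Every vertex has degree 2 and the graph is connected, so G is the 5-cycle C_5. The automorphisms of the 5-cycle are exactly the symmetries of a regular 5-gon: the dihedral group D_5, |D_5| = 10.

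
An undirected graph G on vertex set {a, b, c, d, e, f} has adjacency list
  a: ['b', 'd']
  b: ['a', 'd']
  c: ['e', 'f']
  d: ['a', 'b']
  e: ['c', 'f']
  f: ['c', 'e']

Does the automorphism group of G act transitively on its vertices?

G has two connected components, {a, b, d} and {c, e, f}; each is 2-regular, so G = C_3 ⊔ C_3. Aut of a disjoint union of two copies of C_3 is the wreath product D_3 ≀ Z_2, of order 2·6² = 72. This group acts transitively on the 6 vertices.

Yes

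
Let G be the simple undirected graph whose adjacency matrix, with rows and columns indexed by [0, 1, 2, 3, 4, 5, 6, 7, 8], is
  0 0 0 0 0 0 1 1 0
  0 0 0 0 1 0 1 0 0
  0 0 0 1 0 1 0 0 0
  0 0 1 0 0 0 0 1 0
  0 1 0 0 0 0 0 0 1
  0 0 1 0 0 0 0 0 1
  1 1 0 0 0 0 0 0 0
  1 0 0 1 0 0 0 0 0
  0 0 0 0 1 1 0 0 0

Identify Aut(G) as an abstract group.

Every vertex has degree 2 and the graph is connected, so G is the 9-cycle C_9. The automorphisms of the 9-cycle are exactly the symmetries of a regular 9-gon: the dihedral group D_9, |D_9| = 18.

the dihedral group of order 18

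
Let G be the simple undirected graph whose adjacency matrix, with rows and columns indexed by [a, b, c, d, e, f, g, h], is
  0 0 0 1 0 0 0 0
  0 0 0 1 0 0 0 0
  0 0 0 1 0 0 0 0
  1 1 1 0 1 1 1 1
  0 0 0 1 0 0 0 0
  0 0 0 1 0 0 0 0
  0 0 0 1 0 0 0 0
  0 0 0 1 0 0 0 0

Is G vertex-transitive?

Vertex d is the only vertex of degree 7, so every automorphism fixes it; G is not vertex-transitive.

No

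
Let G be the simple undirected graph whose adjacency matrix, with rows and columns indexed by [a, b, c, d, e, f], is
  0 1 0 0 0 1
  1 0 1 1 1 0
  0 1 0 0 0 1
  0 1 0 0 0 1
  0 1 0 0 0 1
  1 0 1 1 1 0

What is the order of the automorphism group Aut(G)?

The vertices split by degree into {b, f} (degree 4) and {a, c, d, e} (degree 2); every edge runs between the two parts, so G is the complete bipartite graph K_{2,4}. The parts have unequal sizes, so no automorphism swaps them; each part is permuted independently, giving S_2 × S_4 of order 2!·4! = 48.

48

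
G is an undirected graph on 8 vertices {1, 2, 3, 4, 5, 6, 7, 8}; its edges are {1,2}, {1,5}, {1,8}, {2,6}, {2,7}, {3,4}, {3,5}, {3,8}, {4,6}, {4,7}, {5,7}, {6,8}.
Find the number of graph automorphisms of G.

G is 3-regular and bipartite on 2^3 = 8 vertices with girth 4; it is the hypercube graph Q_3. Aut(Q_3) consists of the signed permutations of the 3 coordinate axes: 3! permutations times 2^3 sign flips, so |Aut| = 2^3·3! = 48.

48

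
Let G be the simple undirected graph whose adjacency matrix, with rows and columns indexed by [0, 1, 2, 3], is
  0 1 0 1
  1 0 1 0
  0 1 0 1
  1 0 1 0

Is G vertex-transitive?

G is 2-regular and bipartite with parts {0, 2} and {1, 3} (each part is independent and every cross-pair is an edge), so G = K_{2,2}. Aut(K_{2,2}) is the wreath product S_2 ≀ Z_2: permute within each part, then optionally swap the parts; |Aut| = 2·(2!)² = 8. This group acts transitively on the 4 vertices.

Yes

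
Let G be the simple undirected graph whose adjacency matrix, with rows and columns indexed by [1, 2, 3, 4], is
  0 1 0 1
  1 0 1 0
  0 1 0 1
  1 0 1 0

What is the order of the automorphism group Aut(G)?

G is 2-regular and bipartite with parts {1, 3} and {2, 4} (each part is independent and every cross-pair is an edge), so G = K_{2,2}. Aut(K_{2,2}) is the wreath product S_2 ≀ Z_2: permute within each part, then optionally swap the parts; |Aut| = 2·(2!)² = 8.

8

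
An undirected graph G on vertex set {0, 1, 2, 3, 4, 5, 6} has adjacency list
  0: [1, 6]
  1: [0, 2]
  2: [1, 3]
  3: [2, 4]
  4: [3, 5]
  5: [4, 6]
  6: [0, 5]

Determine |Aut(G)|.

G is 2-regular and connected on 7 vertices, i.e. the cycle C_7. C_7 has 7 rotations and 7 reflections, so Aut(C_7) ≅ D_7 of order 14.

14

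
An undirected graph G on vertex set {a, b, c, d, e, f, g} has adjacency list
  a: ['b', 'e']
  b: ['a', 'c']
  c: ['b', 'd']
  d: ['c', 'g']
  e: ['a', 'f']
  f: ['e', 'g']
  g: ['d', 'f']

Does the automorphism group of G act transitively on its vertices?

Every vertex has degree 2 and the graph is connected, so G is the 7-cycle C_7. C_7 has 7 rotations and 7 reflections, so Aut(C_7) ≅ D_7 of order 14. This group acts transitively on the 7 vertices.

Yes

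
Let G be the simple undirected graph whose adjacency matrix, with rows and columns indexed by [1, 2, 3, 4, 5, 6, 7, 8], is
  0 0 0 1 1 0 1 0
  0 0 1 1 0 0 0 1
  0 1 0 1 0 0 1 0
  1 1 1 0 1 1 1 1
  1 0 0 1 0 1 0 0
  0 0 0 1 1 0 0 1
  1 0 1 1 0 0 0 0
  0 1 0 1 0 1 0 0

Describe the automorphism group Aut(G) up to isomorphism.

Vertex 4 is the unique vertex of degree 7; the remaining 7 vertices each have degree 3 and induce a cycle, so G is the wheel on 8 vertices with hub 4. Every automorphism fixes the hub and acts on the rim 7-cycle, so Aut(G) ≅ Aut(C_7) = D_7 of order 14.

D_7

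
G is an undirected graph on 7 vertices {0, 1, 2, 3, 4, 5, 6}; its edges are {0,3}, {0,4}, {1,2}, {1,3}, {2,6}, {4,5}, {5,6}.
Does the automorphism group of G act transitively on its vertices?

G is 2-regular and connected on 7 vertices, i.e. the cycle C_7. C_7 has 7 rotations and 7 reflections, so Aut(C_7) ≅ D_7 of order 14. Under this action every vertex can be carried to every other, so G is vertex-transitive.

Yes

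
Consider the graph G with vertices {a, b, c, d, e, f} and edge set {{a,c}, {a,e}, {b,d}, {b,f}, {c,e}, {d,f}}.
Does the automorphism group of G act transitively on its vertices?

Yes

G has two connected components, {a, c, e} and {b, d, f}; each is 2-regular, so G = C_3 ⊔ C_3. With two isomorphic components, Aut(G) = Aut(C_3) ≀ S_2 = (D_3 × D_3) ⋊ Z_2: permute each cycle by D_3, then optionally swap the two cycles. Order 2·(2·3)² = 72. This group acts transitively on the 6 vertices.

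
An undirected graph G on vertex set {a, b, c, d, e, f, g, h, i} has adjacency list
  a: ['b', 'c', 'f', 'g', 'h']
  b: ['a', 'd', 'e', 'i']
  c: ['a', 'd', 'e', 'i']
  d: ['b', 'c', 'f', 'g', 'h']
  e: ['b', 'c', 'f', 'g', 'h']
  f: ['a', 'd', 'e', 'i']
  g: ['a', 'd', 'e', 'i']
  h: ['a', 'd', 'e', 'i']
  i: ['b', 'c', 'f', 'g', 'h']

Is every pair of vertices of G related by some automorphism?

No

Automorphisms preserve degree, but G has vertices of degree 4 and vertices of degree 5; no automorphism maps one to the other, so G is not vertex-transitive.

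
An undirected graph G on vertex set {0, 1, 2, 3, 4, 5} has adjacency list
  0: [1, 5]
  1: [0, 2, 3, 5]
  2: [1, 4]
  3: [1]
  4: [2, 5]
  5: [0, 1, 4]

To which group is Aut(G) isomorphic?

{e}

Degrees alone do not determine every vertex (e.g. 0 and 2 both have degree 2), but their neighbour-degree multisets differ: N(0) has degrees [3, 4] while N(2) has degrees [2, 4]. Repeating this refinement separates all vertices, so the only automorphism is the identity.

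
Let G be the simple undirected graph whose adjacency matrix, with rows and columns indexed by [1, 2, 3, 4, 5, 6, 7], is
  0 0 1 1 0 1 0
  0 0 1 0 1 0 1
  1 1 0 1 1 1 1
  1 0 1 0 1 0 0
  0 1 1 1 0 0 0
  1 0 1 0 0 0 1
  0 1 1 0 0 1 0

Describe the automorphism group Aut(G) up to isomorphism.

the dihedral group of order 12

Vertex 3 is the unique vertex of degree 6; the remaining 6 vertices each have degree 3 and induce a cycle, so G is the wheel on 7 vertices with hub 3. With the hub fixed, the remaining symmetry is that of the rim cycle C_6, giving the dihedral group D_6.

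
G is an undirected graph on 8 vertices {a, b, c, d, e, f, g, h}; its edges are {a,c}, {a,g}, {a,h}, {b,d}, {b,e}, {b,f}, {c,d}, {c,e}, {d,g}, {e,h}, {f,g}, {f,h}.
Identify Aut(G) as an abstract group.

Z_2^3 ⋊ S_3

G is 3-regular and bipartite on 2^3 = 8 vertices with girth 4; it is the hypercube graph Q_3. The symmetry group of the 3-cube is the hyperoctahedral group B_3 = Z_2 ≀ S_3, of order 2^3·3! = 48.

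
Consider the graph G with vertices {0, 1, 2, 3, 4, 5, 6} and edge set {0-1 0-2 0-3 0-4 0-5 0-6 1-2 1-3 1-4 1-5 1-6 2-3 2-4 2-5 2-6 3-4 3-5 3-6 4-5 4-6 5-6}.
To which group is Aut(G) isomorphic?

Every vertex has degree 6, so G is the complete graph K_7. Any permutation of the 7 vertices preserves K_7, so Aut(K_7) = S_7 of order 7! = 5040.

the symmetric group on 7 letters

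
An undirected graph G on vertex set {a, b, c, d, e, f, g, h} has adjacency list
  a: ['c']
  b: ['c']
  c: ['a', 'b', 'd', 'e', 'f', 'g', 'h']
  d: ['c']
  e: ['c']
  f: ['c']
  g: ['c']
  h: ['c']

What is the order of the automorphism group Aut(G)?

5040

Vertex c has degree 7 and every other vertex has degree 1, so G is the star K_{1,7} with centre c. Any automorphism fixes the centre and permutes the 7 leaves freely, so Aut(G) ≅ S_7 of order 7! = 5040.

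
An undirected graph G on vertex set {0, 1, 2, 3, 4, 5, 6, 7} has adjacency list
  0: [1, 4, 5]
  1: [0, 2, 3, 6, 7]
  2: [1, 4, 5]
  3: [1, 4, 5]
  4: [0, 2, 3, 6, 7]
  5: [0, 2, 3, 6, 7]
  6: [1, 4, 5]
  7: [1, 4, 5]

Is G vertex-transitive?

Automorphisms preserve degree, but G has vertices of degree 3 and vertices of degree 5; no automorphism maps one to the other, so G is not vertex-transitive.

No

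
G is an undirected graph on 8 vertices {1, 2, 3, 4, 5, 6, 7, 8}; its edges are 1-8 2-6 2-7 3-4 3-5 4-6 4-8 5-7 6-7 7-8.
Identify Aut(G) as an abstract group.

Degrees alone do not determine every vertex (e.g. 2 and 3 both have degree 2), but their neighbour-degree multisets differ: N(2) has degrees [3, 4] while N(3) has degrees [2, 3]. Repeating this refinement separates all vertices, so the only automorphism is the identity.

the trivial group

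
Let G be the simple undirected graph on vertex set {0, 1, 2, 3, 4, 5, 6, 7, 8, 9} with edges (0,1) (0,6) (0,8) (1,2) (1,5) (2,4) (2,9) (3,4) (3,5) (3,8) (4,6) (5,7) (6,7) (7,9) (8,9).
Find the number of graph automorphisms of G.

G is 3-regular on 10 vertices with no triangles and no 4-cycles (girth 5): this is the Petersen graph. Viewing the Petersen graph as the Kneser graph K(5,2) — vertices are 2-subsets of {1,…,5}, edges join disjoint pairs — its automorphisms are exactly the permutations of the 5-element set, so Aut ≅ S_5 of order 120.

120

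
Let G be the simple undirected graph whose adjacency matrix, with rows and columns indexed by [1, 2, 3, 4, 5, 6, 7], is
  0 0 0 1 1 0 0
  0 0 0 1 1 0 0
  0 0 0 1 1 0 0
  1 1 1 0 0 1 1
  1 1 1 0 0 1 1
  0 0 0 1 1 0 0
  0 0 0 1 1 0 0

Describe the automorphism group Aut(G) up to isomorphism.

S_5 × S_2

The vertices split by degree into {4, 5} (degree 5) and {1, 2, 3, 6, 7} (degree 2); every edge runs between the two parts, so G is the complete bipartite graph K_{2,5}. Automorphisms preserve the bipartition setwise (since the parts differ in size) and act as S_5 × S_2 within it; |Aut| = 240.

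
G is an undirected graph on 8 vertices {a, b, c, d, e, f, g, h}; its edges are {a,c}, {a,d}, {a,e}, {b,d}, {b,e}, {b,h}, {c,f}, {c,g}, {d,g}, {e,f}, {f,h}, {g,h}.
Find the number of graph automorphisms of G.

48

G is 3-regular and bipartite on 2^3 = 8 vertices with girth 4; it is the hypercube graph Q_3. Aut(Q_3) consists of the signed permutations of the 3 coordinate axes: 3! permutations times 2^3 sign flips, so |Aut| = 2^3·3! = 48.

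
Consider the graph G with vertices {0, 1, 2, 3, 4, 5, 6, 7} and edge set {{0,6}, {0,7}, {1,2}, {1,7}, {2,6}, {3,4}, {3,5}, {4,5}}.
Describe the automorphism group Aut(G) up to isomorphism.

G has two connected components, {0, 1, 2, 6, 7} and {3, 4, 5}; each is 2-regular, so G = C_5 ⊔ C_3. The components are non-isomorphic (different sizes), so Aut(G) = Aut(C_3) × Aut(C_5) = D_3 × D_5 of order 6·10 = 60.

D_3 × D_5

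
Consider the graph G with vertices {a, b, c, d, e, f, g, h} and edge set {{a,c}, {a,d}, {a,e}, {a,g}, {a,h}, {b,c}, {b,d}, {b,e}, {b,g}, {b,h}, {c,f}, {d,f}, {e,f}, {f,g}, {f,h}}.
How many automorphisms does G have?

The vertices split by degree into {a, b, f} (degree 5) and {c, d, e, g, h} (degree 3); every edge runs between the two parts, so G is the complete bipartite graph K_{3,5}. Automorphisms preserve the bipartition setwise (since the parts differ in size) and act as S_3 × S_5 within it; |Aut| = 720.

720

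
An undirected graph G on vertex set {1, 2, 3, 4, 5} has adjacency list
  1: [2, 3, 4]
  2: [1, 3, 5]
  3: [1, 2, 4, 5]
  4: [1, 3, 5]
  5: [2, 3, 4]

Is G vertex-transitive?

Vertex 3 is the only vertex of degree 4, so every automorphism fixes it; G is not vertex-transitive.

No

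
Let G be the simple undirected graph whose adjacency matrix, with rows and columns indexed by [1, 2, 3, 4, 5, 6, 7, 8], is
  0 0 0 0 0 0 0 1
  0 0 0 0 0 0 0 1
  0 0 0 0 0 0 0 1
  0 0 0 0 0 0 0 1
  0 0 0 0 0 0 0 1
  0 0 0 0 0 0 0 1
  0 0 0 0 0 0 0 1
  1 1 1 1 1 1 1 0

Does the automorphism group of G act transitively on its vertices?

Vertex 8 is the only vertex of degree 7, so every automorphism fixes it; G is not vertex-transitive.

No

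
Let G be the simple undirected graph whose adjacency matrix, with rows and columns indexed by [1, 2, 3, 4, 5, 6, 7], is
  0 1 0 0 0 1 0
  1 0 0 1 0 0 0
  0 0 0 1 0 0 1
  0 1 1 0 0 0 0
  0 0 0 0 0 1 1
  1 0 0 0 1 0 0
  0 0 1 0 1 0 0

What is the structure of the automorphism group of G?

D_7

G is 2-regular and connected on 7 vertices, i.e. the cycle C_7. The automorphisms of the 7-cycle are exactly the symmetries of a regular 7-gon: the dihedral group D_7, |D_7| = 14.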